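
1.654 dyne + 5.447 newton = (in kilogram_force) 0.5554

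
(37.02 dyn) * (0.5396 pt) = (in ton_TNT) 1.684e-17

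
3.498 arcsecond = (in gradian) 0.00108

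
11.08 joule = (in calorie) 2.648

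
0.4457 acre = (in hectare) 0.1804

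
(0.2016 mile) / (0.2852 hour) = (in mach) 0.000928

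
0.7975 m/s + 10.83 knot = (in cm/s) 636.9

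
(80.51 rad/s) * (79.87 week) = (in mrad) 3.889e+12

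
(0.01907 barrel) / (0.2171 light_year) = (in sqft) 1.589e-17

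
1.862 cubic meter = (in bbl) 11.71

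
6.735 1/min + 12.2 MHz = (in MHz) 12.2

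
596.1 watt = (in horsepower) 0.7994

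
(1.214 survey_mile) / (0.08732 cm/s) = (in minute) 3.729e+04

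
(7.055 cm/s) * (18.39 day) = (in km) 112.1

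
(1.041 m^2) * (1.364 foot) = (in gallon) 114.3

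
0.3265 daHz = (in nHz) 3.265e+09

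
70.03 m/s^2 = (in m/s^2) 70.03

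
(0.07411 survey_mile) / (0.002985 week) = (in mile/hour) 0.1478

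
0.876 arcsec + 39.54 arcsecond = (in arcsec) 40.42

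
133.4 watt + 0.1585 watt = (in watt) 133.6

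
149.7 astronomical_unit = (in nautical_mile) 1.209e+10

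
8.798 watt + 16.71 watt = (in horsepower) 0.03421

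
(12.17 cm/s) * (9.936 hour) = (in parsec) 1.411e-13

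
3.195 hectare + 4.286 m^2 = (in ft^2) 3.44e+05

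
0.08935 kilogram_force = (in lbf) 0.197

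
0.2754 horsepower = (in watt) 205.4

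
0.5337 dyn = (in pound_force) 1.2e-06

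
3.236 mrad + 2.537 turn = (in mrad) 1.594e+04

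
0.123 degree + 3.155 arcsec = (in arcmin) 7.433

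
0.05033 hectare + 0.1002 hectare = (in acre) 0.372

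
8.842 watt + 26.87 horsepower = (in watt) 2.005e+04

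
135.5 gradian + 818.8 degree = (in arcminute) 5.645e+04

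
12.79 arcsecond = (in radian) 6.201e-05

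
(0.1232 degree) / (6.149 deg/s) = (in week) 3.313e-08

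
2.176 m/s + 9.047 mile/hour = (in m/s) 6.22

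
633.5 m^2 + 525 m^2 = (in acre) 0.2863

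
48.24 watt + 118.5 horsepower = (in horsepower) 118.6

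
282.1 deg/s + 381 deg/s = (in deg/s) 663.1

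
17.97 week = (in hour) 3019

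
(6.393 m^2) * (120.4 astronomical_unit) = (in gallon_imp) 2.533e+16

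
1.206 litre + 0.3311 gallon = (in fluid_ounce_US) 83.16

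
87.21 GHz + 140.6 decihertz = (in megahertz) 8.721e+04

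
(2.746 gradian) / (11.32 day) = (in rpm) 4.211e-07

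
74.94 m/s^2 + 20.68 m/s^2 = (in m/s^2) 95.62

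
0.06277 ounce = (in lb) 0.003923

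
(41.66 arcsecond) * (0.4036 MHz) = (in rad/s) 81.52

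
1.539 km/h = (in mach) 0.001256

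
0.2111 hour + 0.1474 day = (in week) 0.02231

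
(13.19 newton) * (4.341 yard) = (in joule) 52.36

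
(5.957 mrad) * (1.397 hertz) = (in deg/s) 0.4768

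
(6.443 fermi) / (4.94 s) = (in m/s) 1.304e-15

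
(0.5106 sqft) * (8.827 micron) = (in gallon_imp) 9.211e-05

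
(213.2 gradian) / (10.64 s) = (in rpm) 3.006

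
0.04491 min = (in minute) 0.04491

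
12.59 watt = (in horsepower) 0.01688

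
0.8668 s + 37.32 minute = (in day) 0.02593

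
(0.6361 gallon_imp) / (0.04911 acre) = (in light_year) 1.538e-21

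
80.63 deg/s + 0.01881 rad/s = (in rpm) 13.62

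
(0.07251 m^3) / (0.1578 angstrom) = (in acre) 1.135e+06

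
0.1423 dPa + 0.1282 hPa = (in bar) 0.0001283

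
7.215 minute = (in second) 432.9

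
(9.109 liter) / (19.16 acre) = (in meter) 1.175e-07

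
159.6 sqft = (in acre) 0.003664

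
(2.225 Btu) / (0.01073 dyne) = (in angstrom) 2.188e+20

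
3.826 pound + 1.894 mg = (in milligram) 1.735e+06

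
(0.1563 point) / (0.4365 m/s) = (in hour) 3.509e-08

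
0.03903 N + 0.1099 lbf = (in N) 0.5279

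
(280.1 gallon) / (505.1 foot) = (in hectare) 6.887e-07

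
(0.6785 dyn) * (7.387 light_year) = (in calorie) 1.133e+11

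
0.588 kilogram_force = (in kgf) 0.588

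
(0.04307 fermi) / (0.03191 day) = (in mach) 4.588e-23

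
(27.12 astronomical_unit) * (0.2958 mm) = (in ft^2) 1.292e+10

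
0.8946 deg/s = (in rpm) 0.1491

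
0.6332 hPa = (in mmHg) 0.4749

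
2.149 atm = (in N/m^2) 2.177e+05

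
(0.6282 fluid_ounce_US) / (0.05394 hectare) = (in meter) 3.444e-08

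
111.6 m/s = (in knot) 216.9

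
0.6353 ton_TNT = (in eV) 1.659e+28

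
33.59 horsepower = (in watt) 2.505e+04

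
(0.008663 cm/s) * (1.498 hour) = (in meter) 0.4672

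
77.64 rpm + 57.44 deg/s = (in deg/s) 523.3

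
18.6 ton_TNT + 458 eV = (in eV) 4.857e+29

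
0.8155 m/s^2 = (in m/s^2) 0.8155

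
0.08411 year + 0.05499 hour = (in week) 4.386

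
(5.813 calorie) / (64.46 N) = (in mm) 377.3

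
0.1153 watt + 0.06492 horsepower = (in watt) 48.53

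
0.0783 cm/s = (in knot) 0.001522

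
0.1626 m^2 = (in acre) 4.018e-05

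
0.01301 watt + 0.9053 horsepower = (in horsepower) 0.9053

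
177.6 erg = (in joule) 1.776e-05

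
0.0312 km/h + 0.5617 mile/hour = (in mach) 0.0007629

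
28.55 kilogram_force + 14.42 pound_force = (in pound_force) 77.36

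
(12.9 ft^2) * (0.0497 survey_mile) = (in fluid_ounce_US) 3.241e+06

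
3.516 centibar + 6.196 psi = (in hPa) 462.4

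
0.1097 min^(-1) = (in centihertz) 0.1828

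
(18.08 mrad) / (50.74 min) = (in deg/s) 0.0003403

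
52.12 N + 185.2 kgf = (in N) 1868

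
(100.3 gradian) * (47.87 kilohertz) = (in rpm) 7.202e+05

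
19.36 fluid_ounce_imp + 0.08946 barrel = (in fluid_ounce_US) 499.5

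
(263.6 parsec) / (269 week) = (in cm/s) 5e+12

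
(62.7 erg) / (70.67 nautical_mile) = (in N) 4.791e-11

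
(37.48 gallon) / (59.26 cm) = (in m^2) 0.2394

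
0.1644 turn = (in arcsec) 2.131e+05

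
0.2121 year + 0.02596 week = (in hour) 1862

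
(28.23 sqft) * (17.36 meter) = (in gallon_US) 1.203e+04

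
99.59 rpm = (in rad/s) 10.43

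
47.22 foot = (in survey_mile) 0.008943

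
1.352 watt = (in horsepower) 0.001813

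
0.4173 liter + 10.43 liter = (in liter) 10.85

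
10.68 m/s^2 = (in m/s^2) 10.68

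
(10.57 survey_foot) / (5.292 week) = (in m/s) 1.007e-06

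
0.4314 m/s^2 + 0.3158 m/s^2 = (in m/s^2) 0.7472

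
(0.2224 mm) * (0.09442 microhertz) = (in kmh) 7.56e-11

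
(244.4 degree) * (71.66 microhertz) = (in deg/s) 0.01751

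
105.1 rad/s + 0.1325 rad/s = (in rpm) 1005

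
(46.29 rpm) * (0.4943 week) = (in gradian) 9.226e+07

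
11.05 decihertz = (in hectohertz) 0.01105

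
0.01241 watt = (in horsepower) 1.664e-05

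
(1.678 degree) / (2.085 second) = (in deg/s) 0.8048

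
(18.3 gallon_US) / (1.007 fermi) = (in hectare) 6.879e+09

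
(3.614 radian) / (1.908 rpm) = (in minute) 0.3015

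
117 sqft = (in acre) 0.002686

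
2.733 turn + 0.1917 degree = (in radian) 17.18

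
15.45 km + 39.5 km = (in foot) 1.803e+05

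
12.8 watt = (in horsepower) 0.01717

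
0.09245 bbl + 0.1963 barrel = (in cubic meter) 0.04591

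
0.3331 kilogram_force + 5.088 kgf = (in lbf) 11.95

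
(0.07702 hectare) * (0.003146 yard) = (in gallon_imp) 487.4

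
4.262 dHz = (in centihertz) 42.62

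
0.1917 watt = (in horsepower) 0.0002571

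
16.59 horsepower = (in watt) 1.237e+04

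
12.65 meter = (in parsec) 4.1e-16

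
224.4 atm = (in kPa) 2.274e+04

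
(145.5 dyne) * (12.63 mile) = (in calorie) 7.068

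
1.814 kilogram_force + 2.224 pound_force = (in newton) 27.68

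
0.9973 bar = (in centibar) 99.73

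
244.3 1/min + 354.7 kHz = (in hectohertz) 3547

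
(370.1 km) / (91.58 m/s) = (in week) 0.006682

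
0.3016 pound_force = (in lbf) 0.3016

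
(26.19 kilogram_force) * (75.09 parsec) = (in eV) 3.714e+39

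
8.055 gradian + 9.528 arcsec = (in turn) 0.02014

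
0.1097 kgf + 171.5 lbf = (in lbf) 171.7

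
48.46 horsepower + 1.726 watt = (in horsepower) 48.46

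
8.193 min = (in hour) 0.1366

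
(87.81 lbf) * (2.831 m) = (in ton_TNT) 2.643e-07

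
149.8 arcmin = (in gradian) 2.774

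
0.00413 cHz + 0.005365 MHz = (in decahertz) 536.5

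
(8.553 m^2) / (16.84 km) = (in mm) 0.5079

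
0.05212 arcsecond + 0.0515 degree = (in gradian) 0.05724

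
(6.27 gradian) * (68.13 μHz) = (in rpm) 6.408e-05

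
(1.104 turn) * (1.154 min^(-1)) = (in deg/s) 7.644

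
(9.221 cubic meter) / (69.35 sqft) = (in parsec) 4.638e-17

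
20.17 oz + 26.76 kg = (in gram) 2.733e+04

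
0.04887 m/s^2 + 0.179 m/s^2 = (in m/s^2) 0.2279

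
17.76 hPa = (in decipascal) 1.776e+04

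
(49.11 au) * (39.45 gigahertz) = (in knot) 5.634e+23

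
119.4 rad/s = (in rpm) 1140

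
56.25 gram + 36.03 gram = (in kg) 0.09228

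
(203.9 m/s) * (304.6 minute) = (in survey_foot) 1.223e+07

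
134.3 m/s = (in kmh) 483.5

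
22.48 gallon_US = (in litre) 85.1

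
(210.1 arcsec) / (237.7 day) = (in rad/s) 4.96e-11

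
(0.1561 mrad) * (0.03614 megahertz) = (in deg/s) 323.2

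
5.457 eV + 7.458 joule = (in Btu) 0.007069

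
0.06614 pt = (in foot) 7.655e-05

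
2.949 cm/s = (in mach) 8.661e-05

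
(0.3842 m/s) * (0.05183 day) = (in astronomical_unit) 1.15e-08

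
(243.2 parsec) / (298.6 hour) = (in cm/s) 6.981e+14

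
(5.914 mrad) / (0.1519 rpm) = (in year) 1.179e-08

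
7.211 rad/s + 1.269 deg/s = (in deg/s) 414.4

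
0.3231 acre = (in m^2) 1308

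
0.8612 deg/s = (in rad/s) 0.01503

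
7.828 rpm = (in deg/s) 46.97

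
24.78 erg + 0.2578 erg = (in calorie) 5.984e-07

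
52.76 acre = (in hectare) 21.35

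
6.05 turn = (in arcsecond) 7.841e+06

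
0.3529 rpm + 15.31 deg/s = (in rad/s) 0.3042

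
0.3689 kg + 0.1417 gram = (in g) 369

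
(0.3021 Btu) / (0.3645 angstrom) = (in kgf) 8.917e+11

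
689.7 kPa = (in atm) 6.807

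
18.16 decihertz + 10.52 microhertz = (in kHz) 0.001816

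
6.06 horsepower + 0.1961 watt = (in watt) 4519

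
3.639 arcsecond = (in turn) 2.808e-06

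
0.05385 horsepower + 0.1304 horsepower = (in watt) 137.4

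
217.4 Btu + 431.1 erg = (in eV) 1.432e+24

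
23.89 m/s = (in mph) 53.44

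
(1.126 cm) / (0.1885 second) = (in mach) 0.0001754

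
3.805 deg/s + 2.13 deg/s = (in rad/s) 0.1036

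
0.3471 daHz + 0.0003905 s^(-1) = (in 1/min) 208.3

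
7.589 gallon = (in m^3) 0.02873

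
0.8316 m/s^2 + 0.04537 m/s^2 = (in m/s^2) 0.877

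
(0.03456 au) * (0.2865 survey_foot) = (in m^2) 4.515e+08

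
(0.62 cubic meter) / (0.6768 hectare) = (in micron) 91.61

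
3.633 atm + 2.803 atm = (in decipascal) 6.521e+06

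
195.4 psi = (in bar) 13.47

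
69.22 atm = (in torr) 5.261e+04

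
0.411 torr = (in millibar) 0.548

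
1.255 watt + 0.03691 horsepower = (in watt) 28.78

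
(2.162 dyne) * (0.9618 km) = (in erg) 2.079e+05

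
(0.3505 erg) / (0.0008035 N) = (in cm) 0.004362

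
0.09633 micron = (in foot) 3.16e-07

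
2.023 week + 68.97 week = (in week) 70.99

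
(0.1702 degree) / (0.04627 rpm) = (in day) 7.096e-06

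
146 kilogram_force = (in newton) 1432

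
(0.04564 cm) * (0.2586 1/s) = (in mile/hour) 0.000264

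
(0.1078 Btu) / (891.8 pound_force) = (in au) 1.917e-13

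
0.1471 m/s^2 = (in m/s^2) 0.1471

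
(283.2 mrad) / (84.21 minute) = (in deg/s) 0.003211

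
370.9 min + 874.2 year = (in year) 874.2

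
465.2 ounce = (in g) 1.319e+04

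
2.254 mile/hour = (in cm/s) 100.8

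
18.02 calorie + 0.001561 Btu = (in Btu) 0.07302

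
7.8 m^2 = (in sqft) 83.96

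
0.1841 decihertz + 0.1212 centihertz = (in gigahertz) 1.962e-11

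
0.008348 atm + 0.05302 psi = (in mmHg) 9.086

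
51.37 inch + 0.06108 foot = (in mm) 1323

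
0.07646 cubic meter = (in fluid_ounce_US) 2585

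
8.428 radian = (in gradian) 536.5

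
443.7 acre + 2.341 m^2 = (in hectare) 179.6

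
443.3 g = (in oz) 15.64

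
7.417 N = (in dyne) 7.417e+05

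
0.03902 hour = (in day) 0.001626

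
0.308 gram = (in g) 0.308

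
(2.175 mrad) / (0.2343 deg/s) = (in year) 1.687e-08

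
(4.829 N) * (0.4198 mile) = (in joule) 3262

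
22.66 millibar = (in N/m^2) 2266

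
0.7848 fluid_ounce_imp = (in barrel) 0.0001403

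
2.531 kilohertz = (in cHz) 2.531e+05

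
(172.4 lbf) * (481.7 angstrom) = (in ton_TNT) 8.829e-15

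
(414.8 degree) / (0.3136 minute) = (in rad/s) 0.3848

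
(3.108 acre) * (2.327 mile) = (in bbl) 2.963e+08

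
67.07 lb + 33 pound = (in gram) 4.539e+04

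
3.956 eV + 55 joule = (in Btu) 0.05213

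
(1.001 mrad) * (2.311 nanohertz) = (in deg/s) 1.325e-10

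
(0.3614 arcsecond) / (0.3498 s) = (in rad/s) 5.009e-06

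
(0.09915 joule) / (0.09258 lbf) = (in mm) 240.8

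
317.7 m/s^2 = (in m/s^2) 317.7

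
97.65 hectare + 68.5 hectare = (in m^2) 1.662e+06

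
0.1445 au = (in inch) 8.511e+11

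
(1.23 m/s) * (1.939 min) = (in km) 0.1431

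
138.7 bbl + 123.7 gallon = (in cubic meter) 22.52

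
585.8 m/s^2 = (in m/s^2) 585.8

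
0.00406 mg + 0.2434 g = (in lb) 0.0005366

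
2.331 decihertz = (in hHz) 0.002331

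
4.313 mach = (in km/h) 5287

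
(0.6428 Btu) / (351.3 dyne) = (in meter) 1.931e+05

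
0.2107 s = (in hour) 5.853e-05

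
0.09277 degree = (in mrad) 1.619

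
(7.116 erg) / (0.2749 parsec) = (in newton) 8.389e-23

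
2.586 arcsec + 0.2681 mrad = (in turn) 4.466e-05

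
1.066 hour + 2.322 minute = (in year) 0.0001261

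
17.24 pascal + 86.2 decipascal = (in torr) 0.194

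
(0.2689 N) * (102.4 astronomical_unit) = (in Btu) 3.904e+09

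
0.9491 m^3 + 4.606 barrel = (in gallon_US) 444.2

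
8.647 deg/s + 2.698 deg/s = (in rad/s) 0.198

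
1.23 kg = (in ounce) 43.39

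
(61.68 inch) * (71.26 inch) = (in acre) 0.0007007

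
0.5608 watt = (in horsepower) 0.000752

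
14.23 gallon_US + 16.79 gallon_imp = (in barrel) 0.8189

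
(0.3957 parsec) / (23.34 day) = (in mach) 1.778e+07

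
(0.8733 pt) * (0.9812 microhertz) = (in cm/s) 3.023e-08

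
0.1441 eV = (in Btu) 2.188e-23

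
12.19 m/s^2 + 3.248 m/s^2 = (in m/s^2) 15.44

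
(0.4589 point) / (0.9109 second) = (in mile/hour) 0.0003976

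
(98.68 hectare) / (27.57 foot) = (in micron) 1.174e+11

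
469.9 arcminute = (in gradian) 8.702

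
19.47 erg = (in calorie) 4.653e-07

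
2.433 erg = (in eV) 1.519e+12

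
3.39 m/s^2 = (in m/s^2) 3.39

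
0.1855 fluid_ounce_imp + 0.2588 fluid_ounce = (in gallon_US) 0.003414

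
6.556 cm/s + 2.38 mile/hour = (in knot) 2.196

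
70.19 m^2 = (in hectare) 0.007019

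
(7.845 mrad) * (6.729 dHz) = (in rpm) 0.05041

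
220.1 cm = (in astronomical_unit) 1.471e-11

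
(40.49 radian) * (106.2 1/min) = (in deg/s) 4106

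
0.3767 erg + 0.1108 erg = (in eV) 3.043e+11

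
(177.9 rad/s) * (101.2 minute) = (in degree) 6.189e+07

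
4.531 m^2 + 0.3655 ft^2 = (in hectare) 0.0004565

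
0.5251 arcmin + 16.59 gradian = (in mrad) 260.7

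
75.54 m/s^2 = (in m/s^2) 75.54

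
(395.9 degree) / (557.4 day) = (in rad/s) 1.435e-07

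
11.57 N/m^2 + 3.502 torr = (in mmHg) 3.589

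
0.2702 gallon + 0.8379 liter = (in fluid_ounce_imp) 65.49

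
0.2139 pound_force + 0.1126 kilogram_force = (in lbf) 0.4621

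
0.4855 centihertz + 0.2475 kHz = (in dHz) 2475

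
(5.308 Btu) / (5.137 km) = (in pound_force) 0.2451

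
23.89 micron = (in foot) 7.838e-05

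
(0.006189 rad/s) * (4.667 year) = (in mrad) 9.109e+08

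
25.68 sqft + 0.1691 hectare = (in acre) 0.4184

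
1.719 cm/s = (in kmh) 0.06188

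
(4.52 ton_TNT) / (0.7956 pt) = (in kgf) 6.871e+12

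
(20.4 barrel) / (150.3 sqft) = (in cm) 23.23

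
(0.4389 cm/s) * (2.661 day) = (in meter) 1009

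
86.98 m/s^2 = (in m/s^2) 86.98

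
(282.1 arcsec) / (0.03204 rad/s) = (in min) 0.0007114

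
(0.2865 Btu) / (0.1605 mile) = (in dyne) 1.17e+05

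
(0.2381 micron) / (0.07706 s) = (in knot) 6.006e-06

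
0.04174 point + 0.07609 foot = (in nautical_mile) 1.253e-05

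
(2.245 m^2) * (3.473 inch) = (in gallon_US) 52.32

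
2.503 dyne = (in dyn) 2.503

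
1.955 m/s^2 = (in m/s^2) 1.955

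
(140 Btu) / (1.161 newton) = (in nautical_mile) 68.7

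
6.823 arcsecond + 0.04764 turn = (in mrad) 299.4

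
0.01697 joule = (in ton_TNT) 4.056e-12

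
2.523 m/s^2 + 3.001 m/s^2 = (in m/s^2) 5.524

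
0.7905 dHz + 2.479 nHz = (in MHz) 7.905e-08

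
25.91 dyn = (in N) 0.0002591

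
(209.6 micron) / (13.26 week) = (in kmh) 9.409e-11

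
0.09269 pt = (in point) 0.09269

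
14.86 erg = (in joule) 1.486e-06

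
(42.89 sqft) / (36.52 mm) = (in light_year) 1.153e-14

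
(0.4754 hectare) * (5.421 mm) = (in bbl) 162.1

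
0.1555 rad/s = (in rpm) 1.485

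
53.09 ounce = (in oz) 53.09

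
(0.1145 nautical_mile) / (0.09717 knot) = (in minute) 70.7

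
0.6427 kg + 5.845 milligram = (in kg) 0.6427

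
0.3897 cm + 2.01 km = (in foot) 6595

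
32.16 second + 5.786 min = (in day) 0.00439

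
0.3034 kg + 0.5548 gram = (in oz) 10.72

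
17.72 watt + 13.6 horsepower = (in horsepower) 13.62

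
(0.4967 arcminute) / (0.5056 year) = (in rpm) 8.653e-11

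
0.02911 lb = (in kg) 0.0132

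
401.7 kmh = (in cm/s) 1.116e+04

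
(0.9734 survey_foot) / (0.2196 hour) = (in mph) 0.0008395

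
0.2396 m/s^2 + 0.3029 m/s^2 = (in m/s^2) 0.5425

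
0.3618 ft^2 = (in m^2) 0.03361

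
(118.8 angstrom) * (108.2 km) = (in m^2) 0.001285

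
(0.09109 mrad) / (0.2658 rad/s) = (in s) 0.0003427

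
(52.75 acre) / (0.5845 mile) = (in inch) 8935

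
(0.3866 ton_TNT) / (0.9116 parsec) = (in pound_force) 1.293e-08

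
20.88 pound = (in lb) 20.88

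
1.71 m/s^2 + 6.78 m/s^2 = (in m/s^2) 8.49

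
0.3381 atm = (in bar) 0.3426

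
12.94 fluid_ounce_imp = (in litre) 0.3677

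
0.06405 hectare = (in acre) 0.1583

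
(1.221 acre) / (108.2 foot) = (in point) 4.247e+05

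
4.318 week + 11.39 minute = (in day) 30.23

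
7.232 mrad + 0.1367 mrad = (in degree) 0.4222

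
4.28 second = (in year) 1.357e-07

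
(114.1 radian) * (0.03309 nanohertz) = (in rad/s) 3.776e-09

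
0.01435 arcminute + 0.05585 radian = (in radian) 0.05585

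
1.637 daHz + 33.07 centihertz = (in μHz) 1.67e+07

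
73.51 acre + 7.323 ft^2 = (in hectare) 29.75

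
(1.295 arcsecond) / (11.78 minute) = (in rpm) 8.482e-08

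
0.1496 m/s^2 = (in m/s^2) 0.1496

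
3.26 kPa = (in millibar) 32.6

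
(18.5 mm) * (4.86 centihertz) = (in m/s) 0.0008991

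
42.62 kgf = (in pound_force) 93.96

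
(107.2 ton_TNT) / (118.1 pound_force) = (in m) 8.538e+08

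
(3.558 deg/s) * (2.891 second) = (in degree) 10.29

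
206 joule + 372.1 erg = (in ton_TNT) 4.924e-08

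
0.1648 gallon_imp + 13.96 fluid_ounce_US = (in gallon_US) 0.307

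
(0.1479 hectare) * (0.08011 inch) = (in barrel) 18.93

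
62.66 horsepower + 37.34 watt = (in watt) 4.676e+04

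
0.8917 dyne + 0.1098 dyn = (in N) 1.002e-05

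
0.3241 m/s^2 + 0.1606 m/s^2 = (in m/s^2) 0.4847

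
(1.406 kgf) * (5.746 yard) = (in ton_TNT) 1.731e-08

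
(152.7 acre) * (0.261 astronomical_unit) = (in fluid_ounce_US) 8.159e+20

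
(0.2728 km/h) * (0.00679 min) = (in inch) 1.215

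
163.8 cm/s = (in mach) 0.004811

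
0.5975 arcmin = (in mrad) 0.1738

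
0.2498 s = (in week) 4.13e-07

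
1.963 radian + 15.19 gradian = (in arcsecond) 4.541e+05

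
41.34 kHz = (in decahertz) 4134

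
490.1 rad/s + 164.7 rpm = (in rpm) 4845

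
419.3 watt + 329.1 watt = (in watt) 748.4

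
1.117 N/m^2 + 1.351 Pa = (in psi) 0.000358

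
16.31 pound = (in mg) 7.398e+06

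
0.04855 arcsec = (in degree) 1.349e-05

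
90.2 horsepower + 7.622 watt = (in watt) 6.727e+04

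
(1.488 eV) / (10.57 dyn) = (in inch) 8.88e-14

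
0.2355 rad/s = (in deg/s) 13.49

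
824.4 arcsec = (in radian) 0.003997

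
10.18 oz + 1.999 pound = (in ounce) 42.16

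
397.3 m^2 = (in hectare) 0.03973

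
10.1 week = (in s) 6.108e+06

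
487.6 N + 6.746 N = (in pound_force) 111.1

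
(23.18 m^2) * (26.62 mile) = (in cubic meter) 9.93e+05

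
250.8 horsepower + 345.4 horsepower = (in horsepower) 596.2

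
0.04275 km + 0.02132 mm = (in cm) 4275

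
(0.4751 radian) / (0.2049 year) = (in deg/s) 4.213e-06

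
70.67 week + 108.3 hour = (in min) 7.189e+05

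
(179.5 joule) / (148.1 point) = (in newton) 3436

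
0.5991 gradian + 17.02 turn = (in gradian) 6809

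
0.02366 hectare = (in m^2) 236.6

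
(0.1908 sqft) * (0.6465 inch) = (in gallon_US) 0.07689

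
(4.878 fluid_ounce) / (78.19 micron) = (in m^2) 1.845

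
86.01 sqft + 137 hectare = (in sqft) 1.475e+07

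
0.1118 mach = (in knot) 74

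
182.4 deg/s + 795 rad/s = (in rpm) 7622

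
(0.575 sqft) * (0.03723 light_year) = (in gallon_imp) 4.139e+15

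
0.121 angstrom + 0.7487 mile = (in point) 3.416e+06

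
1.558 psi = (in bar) 0.1074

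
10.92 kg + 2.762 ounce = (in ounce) 388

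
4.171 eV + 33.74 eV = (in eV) 37.91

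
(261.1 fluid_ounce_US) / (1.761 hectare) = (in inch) 1.726e-05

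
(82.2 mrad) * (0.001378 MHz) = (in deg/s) 6490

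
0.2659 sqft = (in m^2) 0.0247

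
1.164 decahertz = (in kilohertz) 0.01164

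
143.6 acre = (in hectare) 58.11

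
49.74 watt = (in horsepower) 0.0667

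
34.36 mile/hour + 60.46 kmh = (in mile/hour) 71.93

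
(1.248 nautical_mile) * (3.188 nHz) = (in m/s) 7.368e-06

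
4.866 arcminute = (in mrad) 1.415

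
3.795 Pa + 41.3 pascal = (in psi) 0.00654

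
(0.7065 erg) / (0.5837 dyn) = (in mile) 7.521e-06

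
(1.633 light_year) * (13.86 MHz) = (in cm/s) 2.141e+25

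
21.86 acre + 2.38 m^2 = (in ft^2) 9.522e+05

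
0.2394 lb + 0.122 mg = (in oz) 3.83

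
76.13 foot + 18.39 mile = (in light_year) 3.131e-12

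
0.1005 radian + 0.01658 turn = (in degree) 11.73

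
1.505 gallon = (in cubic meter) 0.005697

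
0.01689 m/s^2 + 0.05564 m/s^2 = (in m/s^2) 0.07253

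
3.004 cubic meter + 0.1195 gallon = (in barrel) 18.9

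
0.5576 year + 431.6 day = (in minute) 9.146e+05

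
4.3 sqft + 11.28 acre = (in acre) 11.28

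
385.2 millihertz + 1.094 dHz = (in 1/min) 29.68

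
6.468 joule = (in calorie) 1.546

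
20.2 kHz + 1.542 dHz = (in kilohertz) 20.2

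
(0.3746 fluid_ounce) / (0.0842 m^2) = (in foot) 0.0004317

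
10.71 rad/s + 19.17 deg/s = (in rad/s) 11.04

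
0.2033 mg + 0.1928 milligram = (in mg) 0.3961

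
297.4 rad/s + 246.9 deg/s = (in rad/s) 301.7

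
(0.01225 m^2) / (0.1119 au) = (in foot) 2.401e-12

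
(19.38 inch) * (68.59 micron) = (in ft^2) 0.0003634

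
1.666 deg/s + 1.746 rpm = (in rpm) 2.024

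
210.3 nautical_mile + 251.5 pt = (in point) 1.104e+09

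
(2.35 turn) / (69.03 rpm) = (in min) 0.03404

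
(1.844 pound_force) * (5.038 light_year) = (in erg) 3.91e+24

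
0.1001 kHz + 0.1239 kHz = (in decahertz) 22.4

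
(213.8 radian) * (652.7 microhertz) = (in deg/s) 7.995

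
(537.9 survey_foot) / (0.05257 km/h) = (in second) 1.123e+04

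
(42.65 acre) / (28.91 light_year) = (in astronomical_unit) 4.218e-24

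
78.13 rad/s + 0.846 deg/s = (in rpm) 746.2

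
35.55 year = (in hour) 3.114e+05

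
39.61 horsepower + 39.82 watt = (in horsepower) 39.66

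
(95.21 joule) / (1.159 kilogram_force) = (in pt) 2.375e+04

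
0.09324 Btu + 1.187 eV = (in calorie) 23.51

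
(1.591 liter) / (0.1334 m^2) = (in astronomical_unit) 7.972e-14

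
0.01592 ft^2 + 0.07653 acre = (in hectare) 0.03097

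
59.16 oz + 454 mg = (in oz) 59.18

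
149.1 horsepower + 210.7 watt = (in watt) 1.114e+05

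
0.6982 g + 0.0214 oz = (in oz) 0.04603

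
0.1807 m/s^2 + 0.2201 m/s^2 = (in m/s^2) 0.4008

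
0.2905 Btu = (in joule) 306.5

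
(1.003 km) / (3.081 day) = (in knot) 0.007324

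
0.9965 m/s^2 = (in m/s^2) 0.9965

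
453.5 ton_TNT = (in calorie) 4.535e+11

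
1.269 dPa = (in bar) 1.269e-06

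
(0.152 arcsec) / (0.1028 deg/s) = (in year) 1.302e-11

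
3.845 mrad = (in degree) 0.2203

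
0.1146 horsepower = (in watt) 85.46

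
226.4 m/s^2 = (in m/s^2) 226.4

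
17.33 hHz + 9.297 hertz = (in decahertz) 174.2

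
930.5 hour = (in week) 5.539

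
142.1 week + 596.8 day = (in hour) 3.82e+04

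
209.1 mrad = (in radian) 0.2091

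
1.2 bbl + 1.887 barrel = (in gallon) 129.7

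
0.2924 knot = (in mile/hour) 0.3365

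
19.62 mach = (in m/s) 6681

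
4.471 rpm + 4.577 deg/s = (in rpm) 5.234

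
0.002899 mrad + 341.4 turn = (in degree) 1.229e+05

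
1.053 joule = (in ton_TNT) 2.517e-10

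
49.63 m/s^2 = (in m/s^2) 49.63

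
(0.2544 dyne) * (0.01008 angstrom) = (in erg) 2.564e-11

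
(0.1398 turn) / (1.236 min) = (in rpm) 0.1131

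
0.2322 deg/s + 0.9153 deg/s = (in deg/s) 1.147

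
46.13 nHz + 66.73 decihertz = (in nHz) 6.673e+09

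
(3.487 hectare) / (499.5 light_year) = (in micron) 7.379e-09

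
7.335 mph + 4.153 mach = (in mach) 4.163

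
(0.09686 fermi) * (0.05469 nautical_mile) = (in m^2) 9.811e-15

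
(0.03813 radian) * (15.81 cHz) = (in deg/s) 0.3454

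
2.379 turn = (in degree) 856.4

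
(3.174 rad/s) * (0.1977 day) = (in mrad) 5.422e+07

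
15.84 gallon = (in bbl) 0.3771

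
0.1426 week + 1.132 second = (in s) 8.625e+04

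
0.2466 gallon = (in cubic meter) 0.0009335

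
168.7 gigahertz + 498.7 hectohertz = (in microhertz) 1.687e+17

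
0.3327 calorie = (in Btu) 0.001319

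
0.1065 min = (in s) 6.39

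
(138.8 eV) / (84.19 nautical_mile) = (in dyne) 1.426e-17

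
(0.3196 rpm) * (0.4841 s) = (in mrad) 16.2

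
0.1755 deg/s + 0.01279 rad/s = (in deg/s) 0.9083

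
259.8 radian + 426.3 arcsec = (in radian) 259.8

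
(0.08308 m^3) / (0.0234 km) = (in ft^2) 0.03822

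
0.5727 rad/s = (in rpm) 5.469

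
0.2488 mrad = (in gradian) 0.01584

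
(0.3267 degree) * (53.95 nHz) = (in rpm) 2.938e-09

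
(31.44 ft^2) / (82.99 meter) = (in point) 99.77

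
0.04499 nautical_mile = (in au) 5.57e-10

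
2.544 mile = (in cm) 4.094e+05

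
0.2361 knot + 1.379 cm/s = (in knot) 0.2629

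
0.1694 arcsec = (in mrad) 0.0008213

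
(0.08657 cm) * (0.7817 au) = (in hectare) 1.012e+04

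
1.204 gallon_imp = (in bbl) 0.03443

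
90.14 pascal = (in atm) 0.0008896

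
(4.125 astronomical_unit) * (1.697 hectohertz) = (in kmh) 3.77e+14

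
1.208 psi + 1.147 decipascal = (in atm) 0.0822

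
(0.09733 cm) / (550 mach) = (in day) 6.015e-14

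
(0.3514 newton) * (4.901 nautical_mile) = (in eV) 1.991e+22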